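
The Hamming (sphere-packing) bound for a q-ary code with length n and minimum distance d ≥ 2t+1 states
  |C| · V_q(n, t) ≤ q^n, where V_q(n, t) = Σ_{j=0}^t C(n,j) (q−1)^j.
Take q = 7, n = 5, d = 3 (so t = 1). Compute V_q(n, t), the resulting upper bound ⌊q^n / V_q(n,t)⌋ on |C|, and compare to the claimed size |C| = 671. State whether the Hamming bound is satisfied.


V_q(n, t) = 31, q^n = 16807, Hamming bound = 542, |C| = 671 > bound (violated).

Step 1: Compute V_q(n, t) = Σ_{j=0}^1 C(n, j) (q−1)^j.
  j = 0: C(5,0)·(6)^0 = 1·1 = 1.
  j = 1: C(5,1)·(6)^1 = 5·6 = 30.
  V_q(n, t) = 1 + 30 = 31.
Step 2: q^n = 7^5 = 16807.
Step 3: Hamming bound ⌊q^n / V_q(n,t)⌋ = ⌊16807/31⌋ = 542.
Step 4: Compare |C| = 671 to 542: violated.
The claimed |C| lies above the Hamming bound, so no 7-ary code of length 5 with d ≥ 3 can have 671 codewords.


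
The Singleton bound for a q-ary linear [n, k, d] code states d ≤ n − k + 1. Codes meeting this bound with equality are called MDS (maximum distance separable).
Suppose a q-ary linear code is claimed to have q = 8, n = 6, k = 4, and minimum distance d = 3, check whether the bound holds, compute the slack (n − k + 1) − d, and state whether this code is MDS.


Singleton RHS = n − k + 1 = 3, slack = 0, bound satisfied, MDS.

Singleton bound: d ≤ n − k + 1.
Here n = 6, k = 4, so n − k + 1 = 3.
Given d = 3, check d ≤ 3: YES.
Slack = (n − k + 1) − d = 0.
The code is MDS (slack = 0).
Description: the claimed parameters are [6, 4, 3]_8; such a code would be MDS (meets Singleton bound).


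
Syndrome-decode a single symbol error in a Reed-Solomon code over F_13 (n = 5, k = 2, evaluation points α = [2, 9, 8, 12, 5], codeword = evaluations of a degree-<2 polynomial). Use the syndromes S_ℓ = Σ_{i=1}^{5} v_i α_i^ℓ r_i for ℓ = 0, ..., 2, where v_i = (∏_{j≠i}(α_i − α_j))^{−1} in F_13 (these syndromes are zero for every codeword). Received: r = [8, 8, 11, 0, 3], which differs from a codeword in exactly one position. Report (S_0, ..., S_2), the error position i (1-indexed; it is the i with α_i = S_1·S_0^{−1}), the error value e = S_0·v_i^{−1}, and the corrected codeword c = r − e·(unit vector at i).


S = (6, 2, 5), error at position 2, error magnitude e = 3, c = [8, 5, 11, 0, 3].

Step 1: column multipliers v_i = (∏_{j≠i}(α_i − α_j))^{−1} mod 13.
  i = 1 (α = 2): (2−9)(2−8)(2−12)(2−5) = (−7)·(−6)·(−10)·(−3) = 1260 ≡ 12, so v_1 = 12^{−1} = 12 (mod 13).
  i = 2 (α = 9): (9−2)(9−8)(9−12)(9−5) = 7·1·(−3)·4 = −84 ≡ 7, so v_2 = 7^{−1} = 2 (mod 13).
  i = 3 (α = 8): (8−2)(8−9)(8−12)(8−5) = 6·(−1)·(−4)·3 = 72 ≡ 7, so v_3 = 7^{−1} = 2 (mod 13).
  i = 4 (α = 12): (12−2)(12−9)(12−8)(12−5) = 10·3·4·7 = 840 ≡ 8, so v_4 = 8^{−1} = 5 (mod 13).
  i = 5 (α = 5): (5−2)(5−9)(5−8)(5−12) = 3·(−4)·(−3)·(−7) = −252 ≡ 8, so v_5 = 8^{−1} = 5 (mod 13).
  v = [12, 2, 2, 5, 5].
Step 2: syndromes of r = [8, 8, 11, 0, 3] (all sums mod 13).
  S_0 = Σ v_i r_i = 12·8 + 2·8 + 2·11 + 5·0 + 5·3 = 149 ≡ 6.
  S_1 = Σ v_i α_i r_i = 12·2·8 + 2·9·8 + 2·8·11 + 5·12·0 + 5·5·3 = 587 ≡ 2.
  α_i^2 mod 13 = [4, 3, 12, 1, 12].
  S_2 = Σ v_i α_i^2 r_i = 12·4·8 + 2·3·8 + 2·12·11 + 5·1·0 + 5·12·3 = 876 ≡ 5.
  S = (6, 2, 5) ≠ 0, so r is not a codeword (an error is present).
Step 3: locate the error. For a single error e at position i, S_ℓ = v_i·e·α_i^ℓ, so α_err = S_1/S_0.
  S_0^{−1} = 6^{−1} = 11 (mod 13), so α_err = 2·11 = 22 ≡ 9 = α_2. Error position i = 2.
  Consistency check: S_2/S_1 = 5·7 = 35 ≡ 9 = α_err ✓ (single-error assumption holds).
Step 4: error magnitude e = S_0/v_2 = S_0·∏_{j≠2}(α_2 − α_j) = 6·7 = 42 ≡ 3 (mod 13).
Step 5: correct position 2: c_2 = r_2 − e = 8 − 3 ≡ 5 (mod 13). Hence c = [8, 5, 11, 0, 3].
  Check: interpolating c through the α_i gives m(x) = 7 + 7·x (degree < 2) with m(α_i) = c_i for every i, so c is indeed a codeword.


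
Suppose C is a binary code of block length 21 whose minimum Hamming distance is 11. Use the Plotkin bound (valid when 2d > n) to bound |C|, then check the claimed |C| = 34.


Plotkin bound M ≤ 22; given |C| = 34 > bound (violated).

Check applicability: 2d = 22, n = 21.
2d − n = 1 > 0, so Plotkin applies.
Compute d/(2d−n) = 11/1 ≈ 11.0000.
⌊d/(2d−n)⌋ = 11.
Plotkin bound: M ≤ 2·11 = 22.
Given |C| = 34, check: VIOLATED.
This |C| is above the Plotkin bound, so no binary code with n = 21, d = 11 and 34 codewords exists.


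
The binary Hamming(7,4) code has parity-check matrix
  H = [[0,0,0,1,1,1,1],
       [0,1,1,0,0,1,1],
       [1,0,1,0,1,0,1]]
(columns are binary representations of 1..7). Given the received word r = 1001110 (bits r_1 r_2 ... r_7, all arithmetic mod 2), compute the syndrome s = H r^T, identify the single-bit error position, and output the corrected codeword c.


s = (1, 1, 0)^T, error position = 6, corrected codeword c = 1001100

Compute s = H r^T mod 2 one row at a time:
  s_1 = 1 + 1 + 1 + 0 = 3 ≡ 1 (mod 2).
  s_2 = 0 + 0 + 1 + 0 = 1 ≡ 1 (mod 2).
  s_3 = 1 + 0 + 1 + 0 = 2 ≡ 0 (mod 2).
s = (1, 1, 0)^T — this equals column 6 of H (binary 110), so error is at position 6.
Correct: flip bit 6 of r = 1001110 to get c = 1001100.


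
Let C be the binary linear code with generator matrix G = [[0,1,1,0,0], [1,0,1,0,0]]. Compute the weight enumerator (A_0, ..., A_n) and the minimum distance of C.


Weight distribution: A_0 = 1, A_2 = 3. Minimum distance d = 2.

Enumerate all 2^2 = 4 messages m ∈ F_2^2.
For each, compute codeword c = mG in F_2^5, then tally its weight.
  m = 00 → c = 00000, weight = 0.
  m = 10 → c = 01100, weight = 2.
  m = 01 → c = 10100, weight = 2.
  m = 11 → c = 11000, weight = 2.
Tally weights:
  weight 0: 1 codewords.
  weight 2: 3 codewords.
Minimum distance d = smallest w > 0 with A_w > 0 = 2.
Sanity: Σ A_w = 4 = 2^2 = 4 ✓.


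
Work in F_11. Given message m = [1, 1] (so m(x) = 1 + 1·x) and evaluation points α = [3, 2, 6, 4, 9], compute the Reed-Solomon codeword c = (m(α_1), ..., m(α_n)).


c = [4, 3, 7, 5, 10]

Message polynomial: m(x) = 1 + 1·x (mod 11).
For each evaluation point α_i, compute m(α_i) mod 11:
  α_1 = 3: Horner steps 1 → 4, so m(3) = 4.
  α_2 = 2: Horner steps 1 → 3, so m(2) = 3.
  α_3 = 6: Horner steps 1 → 7, so m(6) = 7.
  α_4 = 4: Horner steps 1 → 5, so m(4) = 5.
  α_5 = 9: Horner steps 1 → 10, so m(9) = 10.
Codeword c = [4, 3, 7, 5, 10] ∈ F_11^5.


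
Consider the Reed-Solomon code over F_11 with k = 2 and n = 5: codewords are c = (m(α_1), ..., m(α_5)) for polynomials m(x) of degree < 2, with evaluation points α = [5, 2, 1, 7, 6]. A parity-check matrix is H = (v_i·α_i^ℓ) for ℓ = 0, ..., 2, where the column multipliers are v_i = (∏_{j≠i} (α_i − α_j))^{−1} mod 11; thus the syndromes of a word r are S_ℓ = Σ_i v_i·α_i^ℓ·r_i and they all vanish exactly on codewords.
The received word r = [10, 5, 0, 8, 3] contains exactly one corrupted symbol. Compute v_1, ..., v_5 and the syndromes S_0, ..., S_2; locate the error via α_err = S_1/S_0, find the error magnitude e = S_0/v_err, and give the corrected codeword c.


S = (6, 8, 7), error at position 1, error magnitude e = 1, c = [9, 5, 0, 8, 3].

Step 1: column multipliers v_i = (∏_{j≠i}(α_i − α_j))^{−1} mod 11.
  i = 1 (α = 5): (5−2)(5−1)(5−7)(5−6) = 3·4·(−2)·(−1) = 24 ≡ 2, so v_1 = 2^{−1} = 6 (mod 11).
  i = 2 (α = 2): (2−5)(2−1)(2−7)(2−6) = (−3)·1·(−5)·(−4) = −60 ≡ 6, so v_2 = 6^{−1} = 2 (mod 11).
  i = 3 (α = 1): (1−5)(1−2)(1−7)(1−6) = (−4)·(−1)·(−6)·(−5) = 120 ≡ 10, so v_3 = 10^{−1} = 10 (mod 11).
  i = 4 (α = 7): (7−5)(7−2)(7−1)(7−6) = 2·5·6·1 = 60 ≡ 5, so v_4 = 5^{−1} = 9 (mod 11).
  i = 5 (α = 6): (6−5)(6−2)(6−1)(6−7) = 1·4·5·(−1) = −20 ≡ 2, so v_5 = 2^{−1} = 6 (mod 11).
  v = [6, 2, 10, 9, 6].
Step 2: syndromes of r = [10, 5, 0, 8, 3] (all sums mod 11).
  S_0 = Σ v_i r_i = 6·10 + 2·5 + 10·0 + 9·8 + 6·3 = 160 ≡ 6.
  S_1 = Σ v_i α_i r_i = 6·5·10 + 2·2·5 + 10·1·0 + 9·7·8 + 6·6·3 = 932 ≡ 8.
  α_i^2 mod 11 = [3, 4, 1, 5, 3].
  S_2 = Σ v_i α_i^2 r_i = 6·3·10 + 2·4·5 + 10·1·0 + 9·5·8 + 6·3·3 = 634 ≡ 7.
  S = (6, 8, 7) ≠ 0, so r is not a codeword (an error is present).
Step 3: locate the error. For a single error e at position i, S_ℓ = v_i·e·α_i^ℓ, so α_err = S_1/S_0.
  S_0^{−1} = 6^{−1} = 2 (mod 11), so α_err = 8·2 = 16 ≡ 5 = α_1. Error position i = 1.
  Consistency check: S_2/S_1 = 7·7 = 49 ≡ 5 = α_err ✓ (single-error assumption holds).
Step 4: error magnitude e = S_0/v_1 = S_0·∏_{j≠1}(α_1 − α_j) = 6·2 = 12 ≡ 1 (mod 11).
Step 5: correct position 1: c_1 = r_1 − e = 10 − 1 ≡ 9 (mod 11). Hence c = [9, 5, 0, 8, 3].
  Check: interpolating c through the α_i gives m(x) = 6 + 5·x (degree < 2) with m(α_i) = c_i for every i, so c is indeed a codeword.


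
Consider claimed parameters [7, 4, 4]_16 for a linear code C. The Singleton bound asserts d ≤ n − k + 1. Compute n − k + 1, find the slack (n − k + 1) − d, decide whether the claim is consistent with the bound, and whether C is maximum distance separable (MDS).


Singleton RHS = n − k + 1 = 4, slack = 0, bound satisfied, MDS.

Singleton bound: d ≤ n − k + 1.
Here n = 7, k = 4, so n − k + 1 = 4.
Given d = 4, check d ≤ 4: YES.
Slack = (n − k + 1) − d = 0.
The code is MDS (slack = 0).
Description: the claimed parameters are [7, 4, 4]_16; such a code would be MDS (meets Singleton bound).


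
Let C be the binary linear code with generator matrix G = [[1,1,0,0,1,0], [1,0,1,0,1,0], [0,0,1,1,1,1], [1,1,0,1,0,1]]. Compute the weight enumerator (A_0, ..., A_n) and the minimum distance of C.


Weight distribution: A_0 = 1, A_1 = 2, A_2 = 2, A_3 = 4, A_4 = 5, A_5 = 2. Minimum distance d = 1.

Enumerate all 2^4 = 16 messages m ∈ F_2^4.
For each, compute codeword c = mG in F_2^6, then tally its weight.
  m = 0000 → c = 000000, weight = 0.
  m = 1000 → c = 110010, weight = 3.
  m = 0100 → c = 101010, weight = 3.
  m = 1100 → c = 011000, weight = 2.
  m = 0010 → c = 001111, weight = 4.
  m = 1010 → c = 111101, weight = 5.
  m = 0110 → c = 100101, weight = 3.
  m = 1110 → c = 010111, weight = 4.
  m = 0001 → c = 110101, weight = 4.
  m = 1001 → c = 000111, weight = 3.
  m = 0101 → c = 011111, weight = 5.
  m = 1101 → c = 101101, weight = 4.
  m = 0011 → c = 111010, weight = 4.
  m = 1011 → c = 001000, weight = 1.
  m = 0111 → c = 010000, weight = 1.
  m = 1111 → c = 100010, weight = 2.
Tally weights:
  weight 0: 1 codewords.
  weight 1: 2 codewords.
  weight 2: 2 codewords.
  weight 3: 4 codewords.
  weight 4: 5 codewords.
  weight 5: 2 codewords.
Minimum distance d = smallest w > 0 with A_w > 0 = 1.
Sanity: Σ A_w = 16 = 2^4 = 16 ✓.


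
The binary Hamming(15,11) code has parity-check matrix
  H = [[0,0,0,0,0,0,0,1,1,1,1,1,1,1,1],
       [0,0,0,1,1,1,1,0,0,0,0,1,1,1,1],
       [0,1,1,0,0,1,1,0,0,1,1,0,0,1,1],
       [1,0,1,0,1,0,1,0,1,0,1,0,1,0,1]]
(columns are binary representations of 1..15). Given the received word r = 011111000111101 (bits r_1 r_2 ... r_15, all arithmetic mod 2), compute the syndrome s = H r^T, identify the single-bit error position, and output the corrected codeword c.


s = (1, 0, 0, 1)^T, error position = 9, corrected codeword c = 011111001111101

Compute s = H r^T mod 2 one row at a time:
  s_1 = 0 + 0 + 1 + 1 + 1 + 1 + 0 + 1 = 5 ≡ 1 (mod 2).
  s_2 = 1 + 1 + 1 + 0 + 1 + 1 + 0 + 1 = 6 ≡ 0 (mod 2).
  s_3 = 1 + 1 + 1 + 0 + 1 + 1 + 0 + 1 = 6 ≡ 0 (mod 2).
  s_4 = 0 + 1 + 1 + 0 + 0 + 1 + 1 + 1 = 5 ≡ 1 (mod 2).
s = (1, 0, 0, 1)^T — this equals column 9 of H (binary 1001), so error is at position 9.
Correct: flip bit 9 of r = 011111000111101 to get c = 011111001111101.


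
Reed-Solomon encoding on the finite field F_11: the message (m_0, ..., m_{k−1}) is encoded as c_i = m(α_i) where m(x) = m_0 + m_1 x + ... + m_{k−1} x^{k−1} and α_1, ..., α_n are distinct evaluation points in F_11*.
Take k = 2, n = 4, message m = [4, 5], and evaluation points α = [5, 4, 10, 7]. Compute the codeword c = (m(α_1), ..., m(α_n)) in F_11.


c = [7, 2, 10, 6]

Message polynomial: m(x) = 4 + 5·x (mod 11).
For each evaluation point α_i, compute m(α_i) mod 11:
  α_1 = 5: Horner steps 5 → 7, so m(5) = 7.
  α_2 = 4: Horner steps 5 → 2, so m(4) = 2.
  α_3 = 10: Horner steps 5 → 10, so m(10) = 10.
  α_4 = 7: Horner steps 5 → 6, so m(7) = 6.
Codeword c = [7, 2, 10, 6] ∈ F_11^4.


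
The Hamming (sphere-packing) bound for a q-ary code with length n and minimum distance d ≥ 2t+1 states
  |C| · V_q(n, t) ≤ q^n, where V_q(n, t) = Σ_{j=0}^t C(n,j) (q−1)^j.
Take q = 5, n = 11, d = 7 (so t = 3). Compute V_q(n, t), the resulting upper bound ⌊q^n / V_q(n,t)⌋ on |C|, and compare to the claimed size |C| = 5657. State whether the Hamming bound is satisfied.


V_q(n, t) = 11485, q^n = 48828125, Hamming bound = 4251, |C| = 5657 > bound (violated).

Step 1: Compute V_q(n, t) = Σ_{j=0}^3 C(n, j) (q−1)^j.
  j = 0: C(11,0)·(4)^0 = 1·1 = 1.
  j = 1: C(11,1)·(4)^1 = 11·4 = 44.
  j = 2: C(11,2)·(4)^2 = 55·16 = 880.
  j = 3: C(11,3)·(4)^3 = 165·64 = 10560.
  V_q(n, t) = 1 + 44 + 880 + 10560 = 11485.
Step 2: q^n = 5^11 = 48828125.
Step 3: Hamming bound ⌊q^n / V_q(n,t)⌋ = ⌊48828125/11485⌋ = 4251.
Step 4: Compare |C| = 5657 to 4251: violated.
The claimed |C| lies above the Hamming bound, so no 5-ary code of length 11 with d ≥ 7 can have 5657 codewords.


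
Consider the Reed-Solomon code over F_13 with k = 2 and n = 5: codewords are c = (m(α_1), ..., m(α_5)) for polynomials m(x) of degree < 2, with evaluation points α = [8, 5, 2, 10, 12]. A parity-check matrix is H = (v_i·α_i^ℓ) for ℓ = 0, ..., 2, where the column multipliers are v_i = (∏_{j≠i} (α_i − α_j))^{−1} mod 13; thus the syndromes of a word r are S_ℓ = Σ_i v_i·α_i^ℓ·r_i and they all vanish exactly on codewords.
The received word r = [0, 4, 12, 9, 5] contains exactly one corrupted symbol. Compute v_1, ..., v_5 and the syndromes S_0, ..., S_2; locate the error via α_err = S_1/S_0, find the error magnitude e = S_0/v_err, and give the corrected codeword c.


S = (5, 12, 8), error at position 2, error magnitude e = 11, c = [0, 6, 12, 9, 5].

Step 1: column multipliers v_i = (∏_{j≠i}(α_i − α_j))^{−1} mod 13.
  i = 1 (α = 8): (8−5)(8−2)(8−10)(8−12) = 3·6·(−2)·(−4) = 144 ≡ 1, so v_1 = 1^{−1} = 1 (mod 13).
  i = 2 (α = 5): (5−8)(5−2)(5−10)(5−12) = (−3)·3·(−5)·(−7) = −315 ≡ 10, so v_2 = 10^{−1} = 4 (mod 13).
  i = 3 (α = 2): (2−8)(2−5)(2−10)(2−12) = (−6)·(−3)·(−8)·(−10) = 1440 ≡ 10, so v_3 = 10^{−1} = 4 (mod 13).
  i = 4 (α = 10): (10−8)(10−5)(10−2)(10−12) = 2·5·8·(−2) = −160 ≡ 9, so v_4 = 9^{−1} = 3 (mod 13).
  i = 5 (α = 12): (12−8)(12−5)(12−2)(12−10) = 4·7·10·2 = 560 ≡ 1, so v_5 = 1^{−1} = 1 (mod 13).
  v = [1, 4, 4, 3, 1].
Step 2: syndromes of r = [0, 4, 12, 9, 5] (all sums mod 13).
  S_0 = Σ v_i r_i = 1·0 + 4·4 + 4·12 + 3·9 + 1·5 = 96 ≡ 5.
  S_1 = Σ v_i α_i r_i = 1·8·0 + 4·5·4 + 4·2·12 + 3·10·9 + 1·12·5 = 506 ≡ 12.
  α_i^2 mod 13 = [12, 12, 4, 9, 1].
  S_2 = Σ v_i α_i^2 r_i = 1·12·0 + 4·12·4 + 4·4·12 + 3·9·9 + 1·1·5 = 632 ≡ 8.
  S = (5, 12, 8) ≠ 0, so r is not a codeword (an error is present).
Step 3: locate the error. For a single error e at position i, S_ℓ = v_i·e·α_i^ℓ, so α_err = S_1/S_0.
  S_0^{−1} = 5^{−1} = 8 (mod 13), so α_err = 12·8 = 96 ≡ 5 = α_2. Error position i = 2.
  Consistency check: S_2/S_1 = 8·12 = 96 ≡ 5 = α_err ✓ (single-error assumption holds).
Step 4: error magnitude e = S_0/v_2 = S_0·∏_{j≠2}(α_2 − α_j) = 5·10 = 50 ≡ 11 (mod 13).
Step 5: correct position 2: c_2 = r_2 − e = 4 − 11 ≡ 6 (mod 13). Hence c = [0, 6, 12, 9, 5].
  Check: interpolating c through the α_i gives m(x) = 3 + 11·x (degree < 2) with m(α_i) = c_i for every i, so c is indeed a codeword.


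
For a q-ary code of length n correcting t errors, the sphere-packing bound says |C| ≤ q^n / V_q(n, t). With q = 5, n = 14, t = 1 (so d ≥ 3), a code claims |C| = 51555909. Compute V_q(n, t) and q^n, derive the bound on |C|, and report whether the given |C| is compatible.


V_q(n, t) = 57, q^n = 6103515625, Hamming bound = 107079221, |C| = 51555909 ≤ bound (satisfied).

Step 1: Compute V_q(n, t) = Σ_{j=0}^1 C(n, j) (q−1)^j.
  j = 0: C(14,0)·(4)^0 = 1·1 = 1.
  j = 1: C(14,1)·(4)^1 = 14·4 = 56.
  V_q(n, t) = 1 + 56 = 57.
Step 2: q^n = 5^14 = 6103515625.
Step 3: Hamming bound ⌊q^n / V_q(n,t)⌋ = ⌊6103515625/57⌋ = 107079221.
Step 4: Compare |C| = 51555909 to 107079221: satisfied.
The claimed |C| lies below the Hamming bound.


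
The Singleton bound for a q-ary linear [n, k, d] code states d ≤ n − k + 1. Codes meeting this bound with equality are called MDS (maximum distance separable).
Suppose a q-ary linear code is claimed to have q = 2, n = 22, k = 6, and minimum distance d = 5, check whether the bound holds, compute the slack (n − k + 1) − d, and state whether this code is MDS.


Singleton RHS = n − k + 1 = 17, slack = 12, bound satisfied, not MDS.

Singleton bound: d ≤ n − k + 1.
Here n = 22, k = 6, so n − k + 1 = 17.
Given d = 5, check d ≤ 17: YES.
Slack = (n − k + 1) − d = 12.
The code is NOT MDS (slack = 12 > 0).
Description: the claimed parameters are [22, 6, 5]_2; such a code would be non-MDS.


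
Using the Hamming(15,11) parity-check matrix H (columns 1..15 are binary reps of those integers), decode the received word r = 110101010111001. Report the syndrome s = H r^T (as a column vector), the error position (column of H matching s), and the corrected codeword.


s = (1, 0, 1, 1)^T, error position = 11, corrected codeword c = 110101010101001

Compute s = H r^T mod 2 one row at a time:
  s_1 = 1 + 0 + 1 + 1 + 1 + 0 + 0 + 1 = 5 ≡ 1 (mod 2).
  s_2 = 1 + 0 + 1 + 0 + 1 + 0 + 0 + 1 = 4 ≡ 0 (mod 2).
  s_3 = 1 + 0 + 1 + 0 + 1 + 1 + 0 + 1 = 5 ≡ 1 (mod 2).
  s_4 = 1 + 0 + 0 + 0 + 0 + 1 + 0 + 1 = 3 ≡ 1 (mod 2).
s = (1, 0, 1, 1)^T — this equals column 11 of H (binary 1011), so error is at position 11.
Correct: flip bit 11 of r = 110101010111001 to get c = 110101010101001.


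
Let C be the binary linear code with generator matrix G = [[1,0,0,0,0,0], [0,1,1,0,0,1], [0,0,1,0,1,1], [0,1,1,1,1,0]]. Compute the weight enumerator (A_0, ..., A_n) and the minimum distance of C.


Weight distribution: A_0 = 1, A_1 = 1, A_2 = 2, A_3 = 6, A_4 = 5, A_5 = 1. Minimum distance d = 1.

Enumerate all 2^4 = 16 messages m ∈ F_2^4.
For each, compute codeword c = mG in F_2^6, then tally its weight.
  m = 0000 → c = 000000, weight = 0.
  m = 1000 → c = 100000, weight = 1.
  m = 0100 → c = 011001, weight = 3.
  m = 1100 → c = 111001, weight = 4.
  m = 0010 → c = 001011, weight = 3.
  m = 1010 → c = 101011, weight = 4.
  m = 0110 → c = 010010, weight = 2.
  m = 1110 → c = 110010, weight = 3.
  m = 0001 → c = 011110, weight = 4.
  m = 1001 → c = 111110, weight = 5.
  m = 0101 → c = 000111, weight = 3.
  m = 1101 → c = 100111, weight = 4.
  m = 0011 → c = 010101, weight = 3.
  m = 1011 → c = 110101, weight = 4.
  m = 0111 → c = 001100, weight = 2.
  m = 1111 → c = 101100, weight = 3.
Tally weights:
  weight 0: 1 codewords.
  weight 1: 1 codewords.
  weight 2: 2 codewords.
  weight 3: 6 codewords.
  weight 4: 5 codewords.
  weight 5: 1 codewords.
Minimum distance d = smallest w > 0 with A_w > 0 = 1.
Sanity: Σ A_w = 16 = 2^4 = 16 ✓.


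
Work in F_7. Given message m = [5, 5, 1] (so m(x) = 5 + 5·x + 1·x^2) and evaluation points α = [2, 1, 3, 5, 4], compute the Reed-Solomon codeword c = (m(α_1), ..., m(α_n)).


c = [5, 4, 1, 6, 6]

Message polynomial: m(x) = 5 + 5·x + 1·x^2 (mod 7).
For each evaluation point α_i, compute m(α_i) mod 7:
  α_1 = 2: Horner steps 1 → 0 → 5, so m(2) = 5.
  α_2 = 1: Horner steps 1 → 6 → 4, so m(1) = 4.
  α_3 = 3: Horner steps 1 → 1 → 1, so m(3) = 1.
  α_4 = 5: Horner steps 1 → 3 → 6, so m(5) = 6.
  α_5 = 4: Horner steps 1 → 2 → 6, so m(4) = 6.
Codeword c = [5, 4, 1, 6, 6] ∈ F_7^5.


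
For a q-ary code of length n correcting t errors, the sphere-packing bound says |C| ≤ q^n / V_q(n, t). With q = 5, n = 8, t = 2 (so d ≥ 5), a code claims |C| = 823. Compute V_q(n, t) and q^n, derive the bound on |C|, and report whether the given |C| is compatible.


V_q(n, t) = 481, q^n = 390625, Hamming bound = 812, |C| = 823 > bound (violated).

Step 1: Compute V_q(n, t) = Σ_{j=0}^2 C(n, j) (q−1)^j.
  j = 0: C(8,0)·(4)^0 = 1·1 = 1.
  j = 1: C(8,1)·(4)^1 = 8·4 = 32.
  j = 2: C(8,2)·(4)^2 = 28·16 = 448.
  V_q(n, t) = 1 + 32 + 448 = 481.
Step 2: q^n = 5^8 = 390625.
Step 3: Hamming bound ⌊q^n / V_q(n,t)⌋ = ⌊390625/481⌋ = 812.
Step 4: Compare |C| = 823 to 812: violated.
The claimed |C| lies above the Hamming bound, so no 5-ary code of length 8 with d ≥ 5 can have 823 codewords.


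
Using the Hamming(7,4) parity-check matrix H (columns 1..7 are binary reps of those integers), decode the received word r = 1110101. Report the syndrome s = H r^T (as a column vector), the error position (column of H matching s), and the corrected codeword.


s = (0, 1, 0)^T, error position = 2, corrected codeword c = 1010101

Compute s = H r^T mod 2 one row at a time:
  s_1 = 0 + 1 + 0 + 1 = 2 ≡ 0 (mod 2).
  s_2 = 1 + 1 + 0 + 1 = 3 ≡ 1 (mod 2).
  s_3 = 1 + 1 + 1 + 1 = 4 ≡ 0 (mod 2).
s = (0, 1, 0)^T — this equals column 2 of H (binary 010), so error is at position 2.
Correct: flip bit 2 of r = 1110101 to get c = 1010101.


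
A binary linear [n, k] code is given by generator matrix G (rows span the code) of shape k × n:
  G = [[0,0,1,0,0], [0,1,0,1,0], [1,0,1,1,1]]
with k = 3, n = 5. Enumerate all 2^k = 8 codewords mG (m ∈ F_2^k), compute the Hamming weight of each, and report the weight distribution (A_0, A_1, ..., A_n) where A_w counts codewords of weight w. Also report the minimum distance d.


Weight distribution: A_0 = 1, A_1 = 1, A_2 = 1, A_3 = 3, A_4 = 2. Minimum distance d = 1.

Enumerate all 2^3 = 8 messages m ∈ F_2^3.
For each, compute codeword c = mG in F_2^5, then tally its weight.
  m = 000 → c = 00000, weight = 0.
  m = 100 → c = 00100, weight = 1.
  m = 010 → c = 01010, weight = 2.
  m = 110 → c = 01110, weight = 3.
  m = 001 → c = 10111, weight = 4.
  m = 101 → c = 10011, weight = 3.
  m = 011 → c = 11101, weight = 4.
  m = 111 → c = 11001, weight = 3.
Tally weights:
  weight 0: 1 codewords.
  weight 1: 1 codewords.
  weight 2: 1 codewords.
  weight 3: 3 codewords.
  weight 4: 2 codewords.
Minimum distance d = smallest w > 0 with A_w > 0 = 1.
Sanity: Σ A_w = 8 = 2^3 = 8 ✓.


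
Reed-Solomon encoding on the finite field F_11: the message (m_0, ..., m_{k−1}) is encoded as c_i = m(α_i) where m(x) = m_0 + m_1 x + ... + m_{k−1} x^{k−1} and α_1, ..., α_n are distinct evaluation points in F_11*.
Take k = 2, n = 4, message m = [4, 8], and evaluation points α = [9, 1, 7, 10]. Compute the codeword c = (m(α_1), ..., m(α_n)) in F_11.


c = [10, 1, 5, 7]

Message polynomial: m(x) = 4 + 8·x (mod 11).
For each evaluation point α_i, compute m(α_i) mod 11:
  α_1 = 9: Horner steps 8 → 10, so m(9) = 10.
  α_2 = 1: Horner steps 8 → 1, so m(1) = 1.
  α_3 = 7: Horner steps 8 → 5, so m(7) = 5.
  α_4 = 10: Horner steps 8 → 7, so m(10) = 7.
Codeword c = [10, 1, 5, 7] ∈ F_11^4.


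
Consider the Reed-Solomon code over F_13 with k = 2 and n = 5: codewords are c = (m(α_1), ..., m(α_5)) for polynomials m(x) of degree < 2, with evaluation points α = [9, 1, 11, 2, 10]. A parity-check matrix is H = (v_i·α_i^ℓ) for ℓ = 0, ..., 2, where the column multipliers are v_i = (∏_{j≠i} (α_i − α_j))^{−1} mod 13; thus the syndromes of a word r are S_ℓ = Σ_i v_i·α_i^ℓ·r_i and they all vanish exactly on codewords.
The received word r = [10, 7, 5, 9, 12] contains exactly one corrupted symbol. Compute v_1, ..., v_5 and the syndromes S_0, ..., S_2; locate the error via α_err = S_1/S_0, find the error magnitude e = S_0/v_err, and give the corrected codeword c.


S = (11, 4, 5), error at position 3, error magnitude e = 4, c = [10, 7, 1, 9, 12].

Step 1: column multipliers v_i = (∏_{j≠i}(α_i − α_j))^{−1} mod 13.
  i = 1 (α = 9): (9−1)(9−11)(9−2)(9−10) = 8·(−2)·7·(−1) = 112 ≡ 8, so v_1 = 8^{−1} = 5 (mod 13).
  i = 2 (α = 1): (1−9)(1−11)(1−2)(1−10) = (−8)·(−10)·(−1)·(−9) = 720 ≡ 5, so v_2 = 5^{−1} = 8 (mod 13).
  i = 3 (α = 11): (11−9)(11−1)(11−2)(11−10) = 2·10·9·1 = 180 ≡ 11, so v_3 = 11^{−1} = 6 (mod 13).
  i = 4 (α = 2): (2−9)(2−1)(2−11)(2−10) = (−7)·1·(−9)·(−8) = −504 ≡ 3, so v_4 = 3^{−1} = 9 (mod 13).
  i = 5 (α = 10): (10−9)(10−1)(10−11)(10−2) = 1·9·(−1)·8 = −72 ≡ 6, so v_5 = 6^{−1} = 11 (mod 13).
  v = [5, 8, 6, 9, 11].
Step 2: syndromes of r = [10, 7, 5, 9, 12] (all sums mod 13).
  S_0 = Σ v_i r_i = 5·10 + 8·7 + 6·5 + 9·9 + 11·12 = 349 ≡ 11.
  S_1 = Σ v_i α_i r_i = 5·9·10 + 8·1·7 + 6·11·5 + 9·2·9 + 11·10·12 = 2318 ≡ 4.
  α_i^2 mod 13 = [3, 1, 4, 4, 9].
  S_2 = Σ v_i α_i^2 r_i = 5·3·10 + 8·1·7 + 6·4·5 + 9·4·9 + 11·9·12 = 1838 ≡ 5.
  S = (11, 4, 5) ≠ 0, so r is not a codeword (an error is present).
Step 3: locate the error. For a single error e at position i, S_ℓ = v_i·e·α_i^ℓ, so α_err = S_1/S_0.
  S_0^{−1} = 11^{−1} = 6 (mod 13), so α_err = 4·6 = 24 ≡ 11 = α_3. Error position i = 3.
  Consistency check: S_2/S_1 = 5·10 = 50 ≡ 11 = α_err ✓ (single-error assumption holds).
Step 4: error magnitude e = S_0/v_3 = S_0·∏_{j≠3}(α_3 − α_j) = 11·11 = 121 ≡ 4 (mod 13).
Step 5: correct position 3: c_3 = r_3 − e = 5 − 4 ≡ 1 (mod 13). Hence c = [10, 7, 1, 9, 12].
  Check: interpolating c through the α_i gives m(x) = 5 + 2·x (degree < 2) with m(α_i) = c_i for every i, so c is indeed a codeword.


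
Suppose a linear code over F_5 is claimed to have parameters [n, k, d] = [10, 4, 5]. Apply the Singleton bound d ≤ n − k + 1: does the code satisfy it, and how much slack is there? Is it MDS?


Singleton RHS = n − k + 1 = 7, slack = 2, bound satisfied, not MDS.

Singleton bound: d ≤ n − k + 1.
Here n = 10, k = 4, so n − k + 1 = 7.
Given d = 5, check d ≤ 7: YES.
Slack = (n − k + 1) − d = 2.
The code is NOT MDS (slack = 2 > 0).
Description: the claimed parameters are [10, 4, 5]_5; such a code would be non-MDS.


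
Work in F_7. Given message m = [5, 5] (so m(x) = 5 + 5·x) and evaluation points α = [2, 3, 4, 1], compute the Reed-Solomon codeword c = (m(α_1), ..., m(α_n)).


c = [1, 6, 4, 3]

Message polynomial: m(x) = 5 + 5·x (mod 7).
For each evaluation point α_i, compute m(α_i) mod 7:
  α_1 = 2: Horner steps 5 → 1, so m(2) = 1.
  α_2 = 3: Horner steps 5 → 6, so m(3) = 6.
  α_3 = 4: Horner steps 5 → 4, so m(4) = 4.
  α_4 = 1: Horner steps 5 → 3, so m(1) = 3.
Codeword c = [1, 6, 4, 3] ∈ F_7^4.


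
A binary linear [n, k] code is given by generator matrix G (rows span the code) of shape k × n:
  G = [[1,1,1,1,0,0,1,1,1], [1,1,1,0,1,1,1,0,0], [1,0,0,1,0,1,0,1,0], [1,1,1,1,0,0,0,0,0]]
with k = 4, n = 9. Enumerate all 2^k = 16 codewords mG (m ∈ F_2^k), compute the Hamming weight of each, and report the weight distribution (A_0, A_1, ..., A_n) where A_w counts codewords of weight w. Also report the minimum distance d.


Weight distribution: A_0 = 1, A_3 = 2, A_4 = 5, A_5 = 4, A_6 = 2, A_7 = 2. Minimum distance d = 3.

Enumerate all 2^4 = 16 messages m ∈ F_2^4.
For each, compute codeword c = mG in F_2^9, then tally its weight.
  m = 0000 → c = 000000000, weight = 0.
  m = 1000 → c = 111100111, weight = 7.
  m = 0100 → c = 111011100, weight = 6.
  m = 1100 → c = 000111011, weight = 5.
  m = 0010 → c = 100101010, weight = 4.
  m = 1010 → c = 011001101, weight = 5.
  m = 0110 → c = 011110110, weight = 6.
  m = 1110 → c = 100010001, weight = 3.
  m = 0001 → c = 111100000, weight = 4.
  m = 1001 → c = 000000111, weight = 3.
  m = 0101 → c = 000111100, weight = 4.
  m = 1101 → c = 111011011, weight = 7.
  m = 0011 → c = 011001010, weight = 4.
  m = 1011 → c = 100101101, weight = 5.
  m = 0111 → c = 100010110, weight = 4.
  m = 1111 → c = 011110001, weight = 5.
Tally weights:
  weight 0: 1 codewords.
  weight 3: 2 codewords.
  weight 4: 5 codewords.
  weight 5: 4 codewords.
  weight 6: 2 codewords.
  weight 7: 2 codewords.
Minimum distance d = smallest w > 0 with A_w > 0 = 3.
Sanity: Σ A_w = 16 = 2^4 = 16 ✓.


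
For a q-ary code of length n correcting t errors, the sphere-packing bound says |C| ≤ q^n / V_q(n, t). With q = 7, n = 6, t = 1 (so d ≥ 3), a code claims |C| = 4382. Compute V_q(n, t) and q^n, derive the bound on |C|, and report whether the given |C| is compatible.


V_q(n, t) = 37, q^n = 117649, Hamming bound = 3179, |C| = 4382 > bound (violated).

Step 1: Compute V_q(n, t) = Σ_{j=0}^1 C(n, j) (q−1)^j.
  j = 0: C(6,0)·(6)^0 = 1·1 = 1.
  j = 1: C(6,1)·(6)^1 = 6·6 = 36.
  V_q(n, t) = 1 + 36 = 37.
Step 2: q^n = 7^6 = 117649.
Step 3: Hamming bound ⌊q^n / V_q(n,t)⌋ = ⌊117649/37⌋ = 3179.
Step 4: Compare |C| = 4382 to 3179: violated.
The claimed |C| lies above the Hamming bound, so no 7-ary code of length 6 with d ≥ 3 can have 4382 codewords.


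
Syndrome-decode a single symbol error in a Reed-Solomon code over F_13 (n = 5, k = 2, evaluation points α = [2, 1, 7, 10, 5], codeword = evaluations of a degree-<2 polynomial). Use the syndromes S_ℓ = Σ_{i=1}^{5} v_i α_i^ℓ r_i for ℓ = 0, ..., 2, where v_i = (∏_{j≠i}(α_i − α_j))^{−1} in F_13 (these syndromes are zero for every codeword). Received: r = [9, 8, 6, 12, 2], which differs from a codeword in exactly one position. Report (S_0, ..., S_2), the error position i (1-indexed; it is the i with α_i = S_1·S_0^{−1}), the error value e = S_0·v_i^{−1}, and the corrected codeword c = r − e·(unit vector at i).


S = (5, 5, 5), error at position 2, error magnitude e = 1, c = [9, 7, 6, 12, 2].

Step 1: column multipliers v_i = (∏_{j≠i}(α_i − α_j))^{−1} mod 13.
  i = 1 (α = 2): (2−1)(2−7)(2−10)(2−5) = 1·(−5)·(−8)·(−3) = −120 ≡ 10, so v_1 = 10^{−1} = 4 (mod 13).
  i = 2 (α = 1): (1−2)(1−7)(1−10)(1−5) = (−1)·(−6)·(−9)·(−4) = 216 ≡ 8, so v_2 = 8^{−1} = 5 (mod 13).
  i = 3 (α = 7): (7−2)(7−1)(7−10)(7−5) = 5·6·(−3)·2 = −180 ≡ 2, so v_3 = 2^{−1} = 7 (mod 13).
  i = 4 (α = 10): (10−2)(10−1)(10−7)(10−5) = 8·9·3·5 = 1080 ≡ 1, so v_4 = 1^{−1} = 1 (mod 13).
  i = 5 (α = 5): (5−2)(5−1)(5−7)(5−10) = 3·4·(−2)·(−5) = 120 ≡ 3, so v_5 = 3^{−1} = 9 (mod 13).
  v = [4, 5, 7, 1, 9].
Step 2: syndromes of r = [9, 8, 6, 12, 2] (all sums mod 13).
  S_0 = Σ v_i r_i = 4·9 + 5·8 + 7·6 + 1·12 + 9·2 = 148 ≡ 5.
  S_1 = Σ v_i α_i r_i = 4·2·9 + 5·1·8 + 7·7·6 + 1·10·12 + 9·5·2 = 616 ≡ 5.
  α_i^2 mod 13 = [4, 1, 10, 9, 12].
  S_2 = Σ v_i α_i^2 r_i = 4·4·9 + 5·1·8 + 7·10·6 + 1·9·12 + 9·12·2 = 928 ≡ 5.
  S = (5, 5, 5) ≠ 0, so r is not a codeword (an error is present).
Step 3: locate the error. For a single error e at position i, S_ℓ = v_i·e·α_i^ℓ, so α_err = S_1/S_0.
  S_0^{−1} = 5^{−1} = 8 (mod 13), so α_err = 5·8 = 40 ≡ 1 = α_2. Error position i = 2.
  Consistency check: S_2/S_1 = 5·8 = 40 ≡ 1 = α_err ✓ (single-error assumption holds).
Step 4: error magnitude e = S_0/v_2 = S_0·∏_{j≠2}(α_2 − α_j) = 5·8 = 40 ≡ 1 (mod 13).
Step 5: correct position 2: c_2 = r_2 − e = 8 − 1 ≡ 7 (mod 13). Hence c = [9, 7, 6, 12, 2].
  Check: interpolating c through the α_i gives m(x) = 5 + 2·x (degree < 2) with m(α_i) = c_i for every i, so c is indeed a codeword.


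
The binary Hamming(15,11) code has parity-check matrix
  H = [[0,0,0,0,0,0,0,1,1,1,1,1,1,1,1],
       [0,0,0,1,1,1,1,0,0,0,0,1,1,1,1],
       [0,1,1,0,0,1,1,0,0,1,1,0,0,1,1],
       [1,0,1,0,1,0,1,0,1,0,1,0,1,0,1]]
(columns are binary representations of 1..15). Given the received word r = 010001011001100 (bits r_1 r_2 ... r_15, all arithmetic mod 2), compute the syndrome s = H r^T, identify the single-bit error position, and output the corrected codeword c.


s = (0, 1, 0, 0)^T, error position = 4, corrected codeword c = 010101011001100

Compute s = H r^T mod 2 one row at a time:
  s_1 = 1 + 1 + 0 + 0 + 1 + 1 + 0 + 0 = 4 ≡ 0 (mod 2).
  s_2 = 0 + 0 + 1 + 0 + 1 + 1 + 0 + 0 = 3 ≡ 1 (mod 2).
  s_3 = 1 + 0 + 1 + 0 + 0 + 0 + 0 + 0 = 2 ≡ 0 (mod 2).
  s_4 = 0 + 0 + 0 + 0 + 1 + 0 + 1 + 0 = 2 ≡ 0 (mod 2).
s = (0, 1, 0, 0)^T — this equals column 4 of H (binary 0100), so error is at position 4.
Correct: flip bit 4 of r = 010001011001100 to get c = 010101011001100.


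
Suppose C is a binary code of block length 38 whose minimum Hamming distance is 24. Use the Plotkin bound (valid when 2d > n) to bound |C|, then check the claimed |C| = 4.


Plotkin bound M ≤ 4; given |C| = 4 ≤ bound (satisfied).

Check applicability: 2d = 48, n = 38.
2d − n = 10 > 0, so Plotkin applies.
Compute d/(2d−n) = 24/10 ≈ 2.4000.
⌊d/(2d−n)⌋ = 2.
Plotkin bound: M ≤ 2·2 = 4.
Given |C| = 4, check: satisfied.
This |C| is at the Plotkin bound.


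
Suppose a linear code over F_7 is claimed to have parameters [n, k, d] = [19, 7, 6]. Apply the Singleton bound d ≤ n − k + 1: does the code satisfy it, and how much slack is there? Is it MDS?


Singleton RHS = n − k + 1 = 13, slack = 7, bound satisfied, not MDS.

Singleton bound: d ≤ n − k + 1.
Here n = 19, k = 7, so n − k + 1 = 13.
Given d = 6, check d ≤ 13: YES.
Slack = (n − k + 1) − d = 7.
The code is NOT MDS (slack = 7 > 0).
Description: the claimed parameters are [19, 7, 6]_7; such a code would be non-MDS.


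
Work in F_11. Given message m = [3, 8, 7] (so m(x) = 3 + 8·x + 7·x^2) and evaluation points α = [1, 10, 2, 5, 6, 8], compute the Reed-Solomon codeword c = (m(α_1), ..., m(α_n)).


c = [7, 2, 3, 9, 6, 9]

Message polynomial: m(x) = 3 + 8·x + 7·x^2 (mod 11).
For each evaluation point α_i, compute m(α_i) mod 11:
  α_1 = 1: Horner steps 7 → 4 → 7, so m(1) = 7.
  α_2 = 10: Horner steps 7 → 1 → 2, so m(10) = 2.
  α_3 = 2: Horner steps 7 → 0 → 3, so m(2) = 3.
  α_4 = 5: Horner steps 7 → 10 → 9, so m(5) = 9.
  α_5 = 6: Horner steps 7 → 6 → 6, so m(6) = 6.
  α_6 = 8: Horner steps 7 → 9 → 9, so m(8) = 9.
Codeword c = [7, 2, 3, 9, 6, 9] ∈ F_11^6.


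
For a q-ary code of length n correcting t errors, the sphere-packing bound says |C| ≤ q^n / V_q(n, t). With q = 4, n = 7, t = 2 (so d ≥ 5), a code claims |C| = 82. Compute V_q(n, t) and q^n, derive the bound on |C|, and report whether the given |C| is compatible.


V_q(n, t) = 211, q^n = 16384, Hamming bound = 77, |C| = 82 > bound (violated).

Step 1: Compute V_q(n, t) = Σ_{j=0}^2 C(n, j) (q−1)^j.
  j = 0: C(7,0)·(3)^0 = 1·1 = 1.
  j = 1: C(7,1)·(3)^1 = 7·3 = 21.
  j = 2: C(7,2)·(3)^2 = 21·9 = 189.
  V_q(n, t) = 1 + 21 + 189 = 211.
Step 2: q^n = 4^7 = 16384.
Step 3: Hamming bound ⌊q^n / V_q(n,t)⌋ = ⌊16384/211⌋ = 77.
Step 4: Compare |C| = 82 to 77: violated.
The claimed |C| lies above the Hamming bound, so no 4-ary code of length 7 with d ≥ 5 can have 82 codewords.


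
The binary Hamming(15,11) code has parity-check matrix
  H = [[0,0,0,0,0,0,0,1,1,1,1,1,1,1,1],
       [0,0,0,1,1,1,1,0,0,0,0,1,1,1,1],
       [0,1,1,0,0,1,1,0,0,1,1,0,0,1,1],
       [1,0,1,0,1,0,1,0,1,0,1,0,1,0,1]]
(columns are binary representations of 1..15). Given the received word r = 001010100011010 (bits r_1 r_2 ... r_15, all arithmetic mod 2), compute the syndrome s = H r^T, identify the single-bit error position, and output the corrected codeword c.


s = (1, 0, 0, 0)^T, error position = 8, corrected codeword c = 001010110011010

Compute s = H r^T mod 2 one row at a time:
  s_1 = 0 + 0 + 0 + 1 + 1 + 0 + 1 + 0 = 3 ≡ 1 (mod 2).
  s_2 = 0 + 1 + 0 + 1 + 1 + 0 + 1 + 0 = 4 ≡ 0 (mod 2).
  s_3 = 0 + 1 + 0 + 1 + 0 + 1 + 1 + 0 = 4 ≡ 0 (mod 2).
  s_4 = 0 + 1 + 1 + 1 + 0 + 1 + 0 + 0 = 4 ≡ 0 (mod 2).
s = (1, 0, 0, 0)^T — this equals column 8 of H (binary 1000), so error is at position 8.
Correct: flip bit 8 of r = 001010100011010 to get c = 001010110011010.


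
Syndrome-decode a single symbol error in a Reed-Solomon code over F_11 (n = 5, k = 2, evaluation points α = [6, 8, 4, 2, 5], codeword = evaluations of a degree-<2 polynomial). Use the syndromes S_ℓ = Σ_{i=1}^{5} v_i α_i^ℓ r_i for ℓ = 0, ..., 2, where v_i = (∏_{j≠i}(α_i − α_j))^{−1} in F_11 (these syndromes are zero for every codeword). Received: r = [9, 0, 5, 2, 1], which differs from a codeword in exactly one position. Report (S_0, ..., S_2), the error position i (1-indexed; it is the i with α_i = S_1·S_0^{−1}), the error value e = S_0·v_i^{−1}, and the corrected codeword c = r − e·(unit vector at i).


S = (2, 1, 6), error at position 1, error magnitude e = 1, c = [8, 0, 5, 2, 1].

Step 1: column multipliers v_i = (∏_{j≠i}(α_i − α_j))^{−1} mod 11.
  i = 1 (α = 6): (6−8)(6−4)(6−2)(6−5) = (−2)·2·4·1 = −16 ≡ 6, so v_1 = 6^{−1} = 2 (mod 11).
  i = 2 (α = 8): (8−6)(8−4)(8−2)(8−5) = 2·4·6·3 = 144 ≡ 1, so v_2 = 1^{−1} = 1 (mod 11).
  i = 3 (α = 4): (4−6)(4−8)(4−2)(4−5) = (−2)·(−4)·2·(−1) = −16 ≡ 6, so v_3 = 6^{−1} = 2 (mod 11).
  i = 4 (α = 2): (2−6)(2−8)(2−4)(2−5) = (−4)·(−6)·(−2)·(−3) = 144 ≡ 1, so v_4 = 1^{−1} = 1 (mod 11).
  i = 5 (α = 5): (5−6)(5−8)(5−4)(5−2) = (−1)·(−3)·1·3 = 9 ≡ 9, so v_5 = 9^{−1} = 5 (mod 11).
  v = [2, 1, 2, 1, 5].
Step 2: syndromes of r = [9, 0, 5, 2, 1] (all sums mod 11).
  S_0 = Σ v_i r_i = 2·9 + 1·0 + 2·5 + 1·2 + 5·1 = 35 ≡ 2.
  S_1 = Σ v_i α_i r_i = 2·6·9 + 1·8·0 + 2·4·5 + 1·2·2 + 5·5·1 = 177 ≡ 1.
  α_i^2 mod 11 = [3, 9, 5, 4, 3].
  S_2 = Σ v_i α_i^2 r_i = 2·3·9 + 1·9·0 + 2·5·5 + 1·4·2 + 5·3·1 = 127 ≡ 6.
  S = (2, 1, 6) ≠ 0, so r is not a codeword (an error is present).
Step 3: locate the error. For a single error e at position i, S_ℓ = v_i·e·α_i^ℓ, so α_err = S_1/S_0.
  S_0^{−1} = 2^{−1} = 6 (mod 11), so α_err = 1·6 = 6 ≡ 6 = α_1. Error position i = 1.
  Consistency check: S_2/S_1 = 6·1 = 6 ≡ 6 = α_err ✓ (single-error assumption holds).
Step 4: error magnitude e = S_0/v_1 = S_0·∏_{j≠1}(α_1 − α_j) = 2·6 = 12 ≡ 1 (mod 11).
Step 5: correct position 1: c_1 = r_1 − e = 9 − 1 ≡ 8 (mod 11). Hence c = [8, 0, 5, 2, 1].
  Check: interpolating c through the α_i gives m(x) = 10 + 7·x (degree < 2) with m(α_i) = c_i for every i, so c is indeed a codeword.


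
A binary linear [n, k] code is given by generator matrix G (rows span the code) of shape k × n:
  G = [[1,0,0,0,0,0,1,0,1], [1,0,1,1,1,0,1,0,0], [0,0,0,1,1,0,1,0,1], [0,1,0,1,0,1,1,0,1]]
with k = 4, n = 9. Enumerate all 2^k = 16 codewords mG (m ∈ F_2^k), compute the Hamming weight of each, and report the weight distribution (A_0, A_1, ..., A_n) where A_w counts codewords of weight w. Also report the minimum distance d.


Weight distribution: A_0 = 1, A_2 = 1, A_3 = 4, A_4 = 3, A_5 = 4, A_6 = 3. Minimum distance d = 2.

Enumerate all 2^4 = 16 messages m ∈ F_2^4.
For each, compute codeword c = mG in F_2^9, then tally its weight.
  m = 0000 → c = 000000000, weight = 0.
  m = 1000 → c = 100000101, weight = 3.
  m = 0100 → c = 101110100, weight = 5.
  m = 1100 → c = 001110001, weight = 4.
  m = 0010 → c = 000110101, weight = 4.
  m = 1010 → c = 100110000, weight = 3.
  m = 0110 → c = 101000001, weight = 3.
  m = 1110 → c = 001000100, weight = 2.
  m = 0001 → c = 010101101, weight = 5.
  m = 1001 → c = 110101000, weight = 4.
  m = 0101 → c = 111011001, weight = 6.
  m = 1101 → c = 011011100, weight = 5.
  m = 0011 → c = 010011000, weight = 3.
  m = 1011 → c = 110011101, weight = 6.
  m = 0111 → c = 111101100, weight = 6.
  m = 1111 → c = 011101001, weight = 5.
Tally weights:
  weight 0: 1 codewords.
  weight 2: 1 codewords.
  weight 3: 4 codewords.
  weight 4: 3 codewords.
  weight 5: 4 codewords.
  weight 6: 3 codewords.
Minimum distance d = smallest w > 0 with A_w > 0 = 2.
Sanity: Σ A_w = 16 = 2^4 = 16 ✓.
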